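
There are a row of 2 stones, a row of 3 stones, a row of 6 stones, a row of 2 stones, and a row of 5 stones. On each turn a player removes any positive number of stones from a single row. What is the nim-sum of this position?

0

Nim-sum: 2 XOR 3 XOR 6 XOR 2 XOR 5 = 0.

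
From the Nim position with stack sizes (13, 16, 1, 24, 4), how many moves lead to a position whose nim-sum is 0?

0

Compute the nim-sum pairwise:
13 ⊕ 16 = 29
29 ⊕ 1 = 28
28 ⊕ 24 = 4
4 ⊕ 4 = 0
The nim-sum is already 0, so every move leaves a nonzero nim-sum — there are no winning moves.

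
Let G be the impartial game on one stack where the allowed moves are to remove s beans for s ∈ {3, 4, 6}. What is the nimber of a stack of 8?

2

Compute g(0), g(1), … for moves {3, 4, 6}:
k:     0  1  2  3  4  5  6  7  8
g(k):  0  0  0  1  1  1  2  2  2
So g(8) = 2.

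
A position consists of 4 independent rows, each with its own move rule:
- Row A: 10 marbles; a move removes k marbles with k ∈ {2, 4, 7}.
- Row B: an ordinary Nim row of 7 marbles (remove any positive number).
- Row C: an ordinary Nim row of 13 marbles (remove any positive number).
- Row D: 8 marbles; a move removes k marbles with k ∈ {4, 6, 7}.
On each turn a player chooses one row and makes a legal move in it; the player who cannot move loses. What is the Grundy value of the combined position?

For row A, compute g(0), g(1), … with moves {2, 4, 7}:
g(0) = mex{} = 0
g(1) = mex{} = 0
g(2) = mex{0} = 1
g(3) = mex{0} = 1
g(4) = mex{0,1} = 2
g(5) = mex{0,1} = 2
g(6) = mex{1,2} = 0
g(7) = mex{0,1,2} = 3
g(8) = mex{0,2} = 1
g(9) = mex{1,2,3} = 0
g(10) = mex{0,1} = 2
So g(10) = 2.
Row B is a plain Nim row of size 7, so its Grundy value is 7.
Row C is a plain Nim row of size 13, so its Grundy value is 13.
Build the Grundy sequence for row D with g(k) = mex{g(k−s) : s ∈ {4, 6, 7}, s ≤ k}:
k:     0  1  2  3  4  5  6  7  8
g(k):  0  0  0  0  1  1  1  1  2
So g(8) = 2.
By the Sprague-Grundy theorem, the Grundy value of a sum of independent games is the XOR of the component values.
Combined value = 2 XOR 7 XOR 13 XOR 2 = 10.

10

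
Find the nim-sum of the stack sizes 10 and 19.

25

Compute the nim-sum pairwise:
10 ^ 19 = 25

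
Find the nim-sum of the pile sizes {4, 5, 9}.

In binary:
  0100  (4)
  0101  (5)
  1001  (9)
  ----
  1000  (8)

8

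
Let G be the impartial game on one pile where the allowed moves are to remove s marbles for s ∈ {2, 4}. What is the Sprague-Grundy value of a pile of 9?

Compute g(0), g(1), … for moves {2, 4}:
k:     0  1  2  3  4  5  6  7  8  9
g(k):  0  0  1  1  2  2  0  0  1  1
So g(9) = 1.

1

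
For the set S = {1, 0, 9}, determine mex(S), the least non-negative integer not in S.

2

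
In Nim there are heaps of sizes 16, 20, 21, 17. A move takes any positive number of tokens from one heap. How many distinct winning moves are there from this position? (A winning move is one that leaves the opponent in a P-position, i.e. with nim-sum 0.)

0

Compute the nim-sum pairwise:
16 XOR 20 = 4
4 XOR 21 = 17
17 XOR 17 = 0
The nim-sum is already 0, so every move leaves a nonzero nim-sum — there are no winning moves.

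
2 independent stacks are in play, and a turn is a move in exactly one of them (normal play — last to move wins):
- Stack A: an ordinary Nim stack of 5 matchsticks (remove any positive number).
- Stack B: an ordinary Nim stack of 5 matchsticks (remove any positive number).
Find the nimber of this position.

Stack A is a plain Nim stack of size 5, so its Grundy value is 5.
Stack B is a plain Nim stack of size 5, so its Grundy value is 5.
The value of a disjunctive sum is the nim-sum of the parts.
Combined value = 5 ⊕ 5 = 0.

0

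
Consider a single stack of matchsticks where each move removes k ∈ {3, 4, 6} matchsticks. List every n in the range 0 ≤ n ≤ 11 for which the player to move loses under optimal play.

0, 1, 2, 9, 10, 11

Grundy values for subtraction set {3, 4, 6}:
k:     0  1  2  3  4  5  6  7  8  9 10 11
g(k):  0  0  0  1  1  1  2  2  2  0  0  0
The P-positions (g = 0) in 0..11 are 0, 1, 2, 9, 10, 11.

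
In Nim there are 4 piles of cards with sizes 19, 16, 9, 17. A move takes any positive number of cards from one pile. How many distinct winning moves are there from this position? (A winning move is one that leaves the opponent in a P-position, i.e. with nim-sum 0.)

3

Nim-sum: 19 ^ 16 ^ 9 ^ 17 = 27.
The overall nim-sum is X = 27. A pile of size p has a winning move iff p XOR X < p (reduce it to p XOR X).
  19: 19 XOR 27 = 8 < 19 — winning move (to 8).
  16: 16 XOR 27 = 11 < 16 — winning move (to 11).
  9: 9 XOR 27 = 18 ≥ 9 — no move.
  17: 17 XOR 27 = 10 < 17 — winning move (to 10).
That gives 3 winning moves.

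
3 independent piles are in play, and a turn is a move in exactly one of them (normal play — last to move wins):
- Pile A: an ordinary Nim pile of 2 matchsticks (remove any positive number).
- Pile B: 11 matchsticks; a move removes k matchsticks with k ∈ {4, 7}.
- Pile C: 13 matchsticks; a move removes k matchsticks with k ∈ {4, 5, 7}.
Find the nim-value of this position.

2

Pile A is a plain Nim pile of size 2, so its Grundy value is 2.
Build the Grundy sequence for pile B with g(k) = mex{g(k−s) : s ∈ {4, 7}, s ≤ k}:
g(0) = mex{} = 0
g(1) = mex{} = 0
g(2) = mex{} = 0
g(3) = mex{} = 0
g(4) = mex{0} = 1
g(5) = mex{0} = 1
g(6) = mex{0} = 1
g(7) = mex{0} = 1
g(8) = mex{0,1} = 2
g(9) = mex{0,1} = 2
g(10) = mex{0,1} = 2
g(11) = mex{1} = 0
So g(11) = 0.
Build the Grundy sequence for pile C with g(k) = mex{g(k−s) : s ∈ {4, 5, 7}, s ≤ k}:
g(0) = mex{} = 0
g(1) = mex{} = 0
g(2) = mex{} = 0
g(3) = mex{} = 0
g(4) = mex{0} = 1
g(5) = mex{0} = 1
g(6) = mex{0} = 1
g(7) = mex{0} = 1
g(8) = mex{0,1} = 2
g(9) = mex{0,1} = 2
g(10) = mex{0,1} = 2
g(11) = mex{1} = 0
g(12) = mex{1,2} = 0
g(13) = mex{1,2} = 0
So g(13) = 0.
The value of a disjunctive sum is the nim-sum of the parts.
Combined value = 2 ⊕ 0 ⊕ 0 = 2.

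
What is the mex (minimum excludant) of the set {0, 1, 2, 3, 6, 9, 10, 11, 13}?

The values 0, 1, 2, 3 are all present; 4 is the first non-negative integer missing from the set.

4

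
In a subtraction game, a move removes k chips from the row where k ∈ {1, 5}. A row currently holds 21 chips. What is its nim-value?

Grundy values for subtraction set {1, 5}:
k:     0  1  2  3  4  5  6  7  8  9 10 11 12 13 14 15 16 17 18 19 20 21
g(k):  0  1  0  1  0  1  0  1  0  1  0  1  0  1  0  1  0  1  0  1  0  1
So g(21) = 1.

1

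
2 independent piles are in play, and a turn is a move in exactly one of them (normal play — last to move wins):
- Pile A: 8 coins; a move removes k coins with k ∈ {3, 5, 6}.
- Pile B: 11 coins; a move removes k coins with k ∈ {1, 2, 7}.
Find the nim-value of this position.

0

Grundy values for pile A (subtraction set {3, 5, 6}):
g(0) = mex{} = 0
g(1) = mex{} = 0
g(2) = mex{} = 0
g(3) = mex{0} = 1
g(4) = mex{0} = 1
g(5) = mex{0} = 1
g(6) = mex{0,1} = 2
g(7) = mex{0,1} = 2
g(8) = mex{0,1} = 2
So g(8) = 2.
For pile B, compute g(0), g(1), … with moves {1, 2, 7}:
g(0) = mex{} = 0
g(1) = mex{0} = 1
g(2) = mex{0,1} = 2
g(3) = mex{1,2} = 0
g(4) = mex{0,2} = 1
g(5) = mex{0,1} = 2
g(6) = mex{1,2} = 0
g(7) = mex{0,2} = 1
g(8) = mex{0,1} = 2
g(9) = mex{1,2} = 0
g(10) = mex{0,2} = 1
g(11) = mex{0,1} = 2
So g(11) = 2.
The value of a disjunctive sum is the nim-sum of the parts.
Combined value = 2 ⊕ 2 = 0.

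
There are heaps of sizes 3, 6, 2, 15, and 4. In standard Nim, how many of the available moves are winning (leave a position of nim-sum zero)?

Write each in binary and XOR column by column:
  0011  (3)
  0110  (6)
  0010  (2)
  1111  (15)
  0100  (4)
  ----
  1100  (12)
The overall nim-sum is X = 12. A heap of size p has a winning move iff p XOR X < p (reduce it to p XOR X).
  3: 3 XOR 12 = 15 ≥ 3 — no move.
  6: 6 XOR 12 = 10 ≥ 6 — no move.
  2: 2 XOR 12 = 14 ≥ 2 — no move.
  15: 15 XOR 12 = 3 < 15 — winning move (to 3).
  4: 4 XOR 12 = 8 ≥ 4 — no move.
That gives 1 winning move.

1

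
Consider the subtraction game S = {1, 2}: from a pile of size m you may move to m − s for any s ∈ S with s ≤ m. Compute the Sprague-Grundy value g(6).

Compute g(0), g(1), … for moves {1, 2}:
k:     0  1  2  3  4  5  6
g(k):  0  1  2  0  1  2  0
So g(6) = 0.

0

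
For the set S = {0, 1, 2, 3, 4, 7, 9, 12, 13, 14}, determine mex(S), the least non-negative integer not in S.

5

The values 0, 1, 2, 3, 4 are all present; 5 is the first non-negative integer missing from the set.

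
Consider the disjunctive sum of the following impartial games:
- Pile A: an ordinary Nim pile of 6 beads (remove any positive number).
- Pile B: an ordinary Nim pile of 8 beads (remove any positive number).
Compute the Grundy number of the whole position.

14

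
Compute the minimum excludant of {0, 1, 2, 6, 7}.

The values 0, 1, 2 are all present; 3 is the first non-negative integer missing from the set.

3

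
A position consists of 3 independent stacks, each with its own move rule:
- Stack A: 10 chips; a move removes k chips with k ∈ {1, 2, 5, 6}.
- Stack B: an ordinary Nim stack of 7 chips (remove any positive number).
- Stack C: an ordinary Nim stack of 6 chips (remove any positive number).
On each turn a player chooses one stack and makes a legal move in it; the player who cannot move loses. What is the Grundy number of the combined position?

For stack A, compute g(0), g(1), … with moves {1, 2, 5, 6}:
k:     0  1  2  3  4  5  6  7  8  9 10
g(k):  0  1  2  0  1  2  3  0  1  2  0
So g(10) = 0.
Stack B is a plain Nim stack of size 7, so its Grundy value is 7.
Stack C is a plain Nim stack of size 6, so its Grundy value is 6.
The value of a disjunctive sum is the nim-sum of the parts.
Combined value = 0 XOR 7 XOR 6 = 1.

1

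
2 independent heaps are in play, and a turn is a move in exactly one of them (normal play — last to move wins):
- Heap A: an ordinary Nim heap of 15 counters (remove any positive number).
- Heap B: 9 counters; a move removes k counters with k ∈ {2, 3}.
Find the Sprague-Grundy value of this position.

13

Heap A is a plain Nim heap of size 15, so its Grundy value is 15.
Grundy values for heap B (subtraction set {2, 3}):
k:     0  1  2  3  4  5  6  7  8  9
g(k):  0  0  1  1  2  0  0  1  1  2
So g(9) = 2.
By the Sprague-Grundy theorem, the Grundy value of a sum of independent games is the XOR of the component values.
Combined value = 15 ⊕ 2 = 13.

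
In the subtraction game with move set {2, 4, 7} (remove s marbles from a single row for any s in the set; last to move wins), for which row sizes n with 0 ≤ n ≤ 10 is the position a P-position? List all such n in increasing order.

Compute g(0), g(1), … for moves {2, 4, 7}:
k:     0  1  2  3  4  5  6  7  8  9 10
g(k):  0  0  1  1  2  2  0  3  1  0  2
The P-positions (g = 0) in 0..10 are 0, 1, 6, 9.

0, 1, 6, 9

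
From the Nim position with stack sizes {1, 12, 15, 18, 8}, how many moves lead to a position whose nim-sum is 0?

1

In binary:
  00001  (1)
  01100  (12)
  01111  (15)
  10010  (18)
  01000  (8)
  -----
  11000  (24)
The overall nim-sum is X = 24. A stack of size p has a winning move iff p XOR X < p (reduce it to p XOR X).
  1: 1 XOR 24 = 25 ≥ 1 — no move.
  12: 12 XOR 24 = 20 ≥ 12 — no move.
  15: 15 XOR 24 = 23 ≥ 15 — no move.
  18: 18 XOR 24 = 10 < 18 — winning move (to 10).
  8: 8 XOR 24 = 16 ≥ 8 — no move.
That gives 1 winning move.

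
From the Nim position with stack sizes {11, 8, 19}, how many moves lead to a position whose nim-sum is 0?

Compute the nim-sum pairwise:
11 ^ 8 = 3
3 ^ 19 = 16
The overall nim-sum is X = 16. A stack of size p has a winning move iff p XOR X < p (reduce it to p XOR X).
  11: 11 XOR 16 = 27 ≥ 11 — no move.
  8: 8 XOR 16 = 24 ≥ 8 — no move.
  19: 19 XOR 16 = 3 < 19 — winning move (to 3).
That gives 1 winning move.

1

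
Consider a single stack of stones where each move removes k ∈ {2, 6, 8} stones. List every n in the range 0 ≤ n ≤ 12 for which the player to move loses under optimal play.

0, 1, 4, 5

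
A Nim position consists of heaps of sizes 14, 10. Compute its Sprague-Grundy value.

4

Compute the nim-sum pairwise:
14 ^ 10 = 4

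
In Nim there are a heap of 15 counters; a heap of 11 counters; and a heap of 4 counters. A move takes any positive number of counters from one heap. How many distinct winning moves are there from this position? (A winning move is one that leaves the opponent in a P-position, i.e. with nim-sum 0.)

0

Write each in binary and XOR column by column:
  1111  (15)
  1011  (11)
  0100  (4)
  ----
  0000  (0)
The nim-sum is already 0, so every move leaves a nonzero nim-sum — there are no winning moves.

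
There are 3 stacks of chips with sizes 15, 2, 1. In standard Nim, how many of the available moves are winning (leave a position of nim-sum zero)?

1

Bitwise XOR of the heap sizes:
  1111  (15)
  0010  (2)
  0001  (1)
  ----
  1100  (12)
The overall nim-sum is X = 12. A stack of size p has a winning move iff p XOR X < p (reduce it to p XOR X).
  15: 15 XOR 12 = 3 < 15 — winning move (to 3).
  2: 2 XOR 12 = 14 ≥ 2 — no move.
  1: 1 XOR 12 = 13 ≥ 1 — no move.
That gives 1 winning move.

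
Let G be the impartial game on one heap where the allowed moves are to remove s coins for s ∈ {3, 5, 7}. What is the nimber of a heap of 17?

2

Compute g(0), g(1), … for moves {3, 5, 7}:
k:     0  1  2  3  4  5  6  7  8  9 10 11 12 13 14 15 16 17
g(k):  0  0  0  1  1  1  2  2  2  3  0  0  0  1  1  1  2  2
So g(17) = 2.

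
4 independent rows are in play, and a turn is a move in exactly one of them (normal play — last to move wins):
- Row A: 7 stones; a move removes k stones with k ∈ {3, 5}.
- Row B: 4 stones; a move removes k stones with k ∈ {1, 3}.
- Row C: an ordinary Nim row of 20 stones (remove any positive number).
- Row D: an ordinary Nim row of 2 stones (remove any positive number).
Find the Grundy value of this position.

20

Grundy values for row A (subtraction set {3, 5}):
k:     0  1  2  3  4  5  6  7
g(k):  0  0  0  1  1  1  2  2
So g(7) = 2.
Build the Grundy sequence for row B with g(k) = mex{g(k−s) : s ∈ {1, 3}, s ≤ k}:
g(0) = mex{} = 0
g(1) = mex{0} = 1
g(2) = mex{1} = 0
g(3) = mex{0} = 1
g(4) = mex{1} = 0
So g(4) = 0.
Row C is a plain Nim row of size 20, so its Grundy value is 20.
Row D is a plain Nim row of size 2, so its Grundy value is 2.
The value of a disjunctive sum is the nim-sum of the parts.
Combined value = 2 ⊕ 0 ⊕ 20 ⊕ 2 = 20.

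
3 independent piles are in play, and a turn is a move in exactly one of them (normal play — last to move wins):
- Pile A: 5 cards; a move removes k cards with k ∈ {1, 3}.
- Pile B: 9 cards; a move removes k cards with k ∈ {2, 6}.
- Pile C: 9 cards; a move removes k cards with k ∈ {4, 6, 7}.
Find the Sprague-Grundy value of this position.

3

For pile A, compute g(0), g(1), … with moves {1, 3}:
g(0) = mex{} = 0
g(1) = mex{0} = 1
g(2) = mex{1} = 0
g(3) = mex{0} = 1
g(4) = mex{1} = 0
g(5) = mex{0} = 1
So g(5) = 1.
For pile B, compute g(0), g(1), … with moves {2, 6}:
g(0) = mex{} = 0
g(1) = mex{} = 0
g(2) = mex{0} = 1
g(3) = mex{0} = 1
g(4) = mex{1} = 0
g(5) = mex{1} = 0
g(6) = mex{0} = 1
g(7) = mex{0} = 1
g(8) = mex{1} = 0
g(9) = mex{1} = 0
So g(9) = 0.
For pile C, compute g(0), g(1), … with moves {4, 6, 7}:
g(0) = mex{} = 0
g(1) = mex{} = 0
g(2) = mex{} = 0
g(3) = mex{} = 0
g(4) = mex{0} = 1
g(5) = mex{0} = 1
g(6) = mex{0} = 1
g(7) = mex{0} = 1
g(8) = mex{0,1} = 2
g(9) = mex{0,1} = 2
So g(9) = 2.
By the Sprague-Grundy theorem, the Grundy value of a sum of independent games is the XOR of the component values.
Combined value = 1 XOR 0 XOR 2 = 3.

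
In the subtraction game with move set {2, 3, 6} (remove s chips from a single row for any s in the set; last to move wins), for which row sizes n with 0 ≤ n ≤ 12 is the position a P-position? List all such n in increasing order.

0, 1, 5, 9, 10

Compute g(0), g(1), … for moves {2, 3, 6}:
k:     0  1  2  3  4  5  6  7  8  9 10 11 12
g(k):  0  0  1  1  2  0  3  1  2  0  0  1  1
The P-positions (g = 0) in 0..12 are 0, 1, 5, 9, 10.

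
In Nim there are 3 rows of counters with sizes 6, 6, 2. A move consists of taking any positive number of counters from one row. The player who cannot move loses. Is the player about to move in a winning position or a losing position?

Winning position

Bitwise XOR of the heap sizes:
  110  (6)
  110  (6)
  010  (2)
  ---
  010  (2)
The nim-sum is 2 ≠ 0, so this is an N-position: the player to move can win.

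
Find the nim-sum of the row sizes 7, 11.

Nim-sum: 7 ^ 11 = 12.

12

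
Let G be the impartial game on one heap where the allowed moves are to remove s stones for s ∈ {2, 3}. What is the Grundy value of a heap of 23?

1

Build the Grundy sequence with g(k) = mex{g(k−s) : s ∈ {2, 3}, s ≤ k}:
k:     0  1  2  3  4  5  6  7  8  9 10 11 12 13 14 15 16 17 18 19 20 21 22 23
g(k):  0  0  1  1  2  0  0  1  1  2  0  0  1  1  2  0  0  1  1  2  0  0  1  1
So g(23) = 1.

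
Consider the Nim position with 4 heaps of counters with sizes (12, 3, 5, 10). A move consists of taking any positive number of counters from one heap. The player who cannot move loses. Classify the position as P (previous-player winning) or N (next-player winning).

P-position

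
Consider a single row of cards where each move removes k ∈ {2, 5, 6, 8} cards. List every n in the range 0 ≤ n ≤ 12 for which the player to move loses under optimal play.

0, 1, 4, 11

Build the Grundy sequence with g(k) = mex{g(k−s) : s ∈ {2, 5, 6, 8}, s ≤ k}:
k:     0  1  2  3  4  5  6  7  8  9 10 11 12
g(k):  0  0  1  1  0  2  1  3  2  2  3  0  2
The P-positions (g = 0) in 0..12 are 0, 1, 4, 11.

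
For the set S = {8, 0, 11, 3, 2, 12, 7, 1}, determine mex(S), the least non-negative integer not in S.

4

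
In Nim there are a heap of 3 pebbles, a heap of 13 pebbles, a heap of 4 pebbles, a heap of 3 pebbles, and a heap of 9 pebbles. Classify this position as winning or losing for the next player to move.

Compute the nim-sum pairwise:
3 XOR 13 = 14
14 XOR 4 = 10
10 XOR 3 = 9
9 XOR 9 = 0
The nim-sum is 0, so this is a P-position: the player to move is in a losing position under optimal play.

Losing position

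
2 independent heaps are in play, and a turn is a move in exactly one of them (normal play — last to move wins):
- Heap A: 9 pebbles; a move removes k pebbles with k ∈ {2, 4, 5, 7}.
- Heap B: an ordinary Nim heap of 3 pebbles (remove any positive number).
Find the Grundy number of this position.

3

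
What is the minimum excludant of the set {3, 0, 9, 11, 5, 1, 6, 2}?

4

The values 0, 1, 2, 3 are all present; 4 is the first non-negative integer missing from the set.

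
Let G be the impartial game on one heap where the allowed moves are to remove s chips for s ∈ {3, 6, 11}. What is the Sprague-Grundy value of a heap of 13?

Build the Grundy sequence with g(k) = mex{g(k−s) : s ∈ {3, 6, 11}, s ≤ k}:
g(0) = mex{} = 0
g(1) = mex{} = 0
g(2) = mex{} = 0
g(3) = mex{0} = 1
g(4) = mex{0} = 1
g(5) = mex{0} = 1
g(6) = mex{0,1} = 2
g(7) = mex{0,1} = 2
g(8) = mex{0,1} = 2
g(9) = mex{1,2} = 0
g(10) = mex{1,2} = 0
g(11) = mex{0,1,2} = 3
g(12) = mex{0,2} = 1
g(13) = mex{0,2} = 1
So g(13) = 1.

1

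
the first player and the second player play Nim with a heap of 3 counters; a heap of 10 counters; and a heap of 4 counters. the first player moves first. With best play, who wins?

the first player wins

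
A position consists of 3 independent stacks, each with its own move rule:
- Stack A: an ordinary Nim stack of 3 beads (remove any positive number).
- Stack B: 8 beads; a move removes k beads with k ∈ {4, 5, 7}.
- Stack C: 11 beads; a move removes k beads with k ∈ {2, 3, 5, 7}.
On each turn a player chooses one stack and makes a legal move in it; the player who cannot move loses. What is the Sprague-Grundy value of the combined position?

Stack A is a plain Nim stack of size 3, so its Grundy value is 3.
Grundy values for stack B (subtraction set {4, 5, 7}):
g(0) = mex{} = 0
g(1) = mex{} = 0
g(2) = mex{} = 0
g(3) = mex{} = 0
g(4) = mex{0} = 1
g(5) = mex{0} = 1
g(6) = mex{0} = 1
g(7) = mex{0} = 1
g(8) = mex{0,1} = 2
So g(8) = 2.
For stack C, compute g(0), g(1), … with moves {2, 3, 5, 7}:
k:     0  1  2  3  4  5  6  7  8  9 10 11
g(k):  0  0  1  1  2  2  3  3  4  0  0  1
So g(11) = 1.
The value of a disjunctive sum is the nim-sum of the parts.
Combined value = 3 ⊕ 2 ⊕ 1 = 0.

0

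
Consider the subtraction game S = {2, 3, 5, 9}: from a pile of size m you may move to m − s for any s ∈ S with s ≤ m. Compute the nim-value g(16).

Build the Grundy sequence with g(k) = mex{g(k−s) : s ∈ {2, 3, 5, 9}, s ≤ k}:
k:     0  1  2  3  4  5  6  7  8  9 10 11 12 13 14 15 16
g(k):  0  0  1  1  2  2  3  0  0  1  1  2  2  3  0  0  1
So g(16) = 1.

1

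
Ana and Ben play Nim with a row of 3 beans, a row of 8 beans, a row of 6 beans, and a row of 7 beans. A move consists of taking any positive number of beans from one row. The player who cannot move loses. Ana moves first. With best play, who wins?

Compute the nim-sum pairwise:
3 XOR 8 = 11
11 XOR 6 = 13
13 XOR 7 = 10
The nim-sum is 10 ≠ 0, so this is an N-position: the player to move can win; Ana has a winning move.

Ana wins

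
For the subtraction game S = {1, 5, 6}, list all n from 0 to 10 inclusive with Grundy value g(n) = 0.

0, 2, 4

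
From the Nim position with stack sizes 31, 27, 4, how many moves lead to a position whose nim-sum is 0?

0

Compute the nim-sum pairwise:
31 XOR 27 = 4
4 XOR 4 = 0
The nim-sum is already 0, so every move leaves a nonzero nim-sum — there are no winning moves.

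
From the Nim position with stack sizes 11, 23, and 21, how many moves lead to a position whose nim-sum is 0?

Write each in binary and XOR column by column:
  01011  (11)
  10111  (23)
  10101  (21)
  -----
  01001  (9)
The overall nim-sum is X = 9. A stack of size p has a winning move iff p XOR X < p (reduce it to p XOR X).
  11: 11 XOR 9 = 2 < 11 — winning move (to 2).
  23: 23 XOR 9 = 30 ≥ 23 — no move.
  21: 21 XOR 9 = 28 ≥ 21 — no move.
That gives 1 winning move.

1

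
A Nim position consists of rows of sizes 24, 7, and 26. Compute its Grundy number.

In binary:
  11000  (24)
  00111  (7)
  11010  (26)
  -----
  00101  (5)

5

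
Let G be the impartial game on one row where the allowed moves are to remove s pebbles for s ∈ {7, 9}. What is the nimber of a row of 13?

1

Grundy values for subtraction set {7, 9}:
g(0) = mex{} = 0
g(1) = mex{} = 0
g(2) = mex{} = 0
g(3) = mex{} = 0
g(4) = mex{} = 0
g(5) = mex{} = 0
g(6) = mex{} = 0
g(7) = mex{0} = 1
g(8) = mex{0} = 1
g(9) = mex{0} = 1
g(10) = mex{0} = 1
g(11) = mex{0} = 1
g(12) = mex{0} = 1
g(13) = mex{0} = 1
So g(13) = 1.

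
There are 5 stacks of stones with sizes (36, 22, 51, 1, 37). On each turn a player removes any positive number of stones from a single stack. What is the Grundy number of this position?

37

Compute the nim-sum pairwise:
36 XOR 22 = 50
50 XOR 51 = 1
1 XOR 1 = 0
0 XOR 37 = 37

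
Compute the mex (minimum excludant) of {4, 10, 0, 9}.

0 is in the set but 1 is not, so the mex is 1.

1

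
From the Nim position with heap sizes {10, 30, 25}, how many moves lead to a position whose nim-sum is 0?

3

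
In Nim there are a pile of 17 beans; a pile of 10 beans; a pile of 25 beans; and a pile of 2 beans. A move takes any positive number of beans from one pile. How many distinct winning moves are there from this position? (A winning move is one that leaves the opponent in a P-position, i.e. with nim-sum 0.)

Write each in binary and XOR column by column:
  10001  (17)
  01010  (10)
  11001  (25)
  00010  (2)
  -----
  00000  (0)
The nim-sum is already 0, so every move leaves a nonzero nim-sum — there are no winning moves.

0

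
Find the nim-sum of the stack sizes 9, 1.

8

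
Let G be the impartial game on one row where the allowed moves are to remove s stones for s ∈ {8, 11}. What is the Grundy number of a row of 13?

1

Grundy values for subtraction set {8, 11}:
g(0) = mex{} = 0
g(1) = mex{} = 0
g(2) = mex{} = 0
g(3) = mex{} = 0
g(4) = mex{} = 0
g(5) = mex{} = 0
g(6) = mex{} = 0
g(7) = mex{} = 0
g(8) = mex{0} = 1
g(9) = mex{0} = 1
g(10) = mex{0} = 1
g(11) = mex{0} = 1
g(12) = mex{0} = 1
g(13) = mex{0} = 1
So g(13) = 1.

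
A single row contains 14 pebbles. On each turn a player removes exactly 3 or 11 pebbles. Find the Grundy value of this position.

0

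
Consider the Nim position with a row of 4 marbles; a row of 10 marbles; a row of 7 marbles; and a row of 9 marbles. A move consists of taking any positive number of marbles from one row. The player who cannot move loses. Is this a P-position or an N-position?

Write each in binary and XOR column by column:
  0100  (4)
  1010  (10)
  0111  (7)
  1001  (9)
  ----
  0000  (0)
The nim-sum is 0, so this is a P-position: the player to move is in a losing position under optimal play.

P-position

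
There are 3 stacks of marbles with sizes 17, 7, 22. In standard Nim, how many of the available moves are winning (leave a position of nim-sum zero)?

Write each in binary and XOR column by column:
  10001  (17)
  00111  (7)
  10110  (22)
  -----
  00000  (0)
The nim-sum is already 0, so every move leaves a nonzero nim-sum — there are no winning moves.

0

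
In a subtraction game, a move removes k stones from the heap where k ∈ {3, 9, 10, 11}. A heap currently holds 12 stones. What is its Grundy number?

2

Compute g(0), g(1), … for moves {3, 9, 10, 11}:
g(0) = mex{} = 0
g(1) = mex{} = 0
g(2) = mex{} = 0
g(3) = mex{0} = 1
g(4) = mex{0} = 1
g(5) = mex{0} = 1
g(6) = mex{1} = 0
g(7) = mex{1} = 0
g(8) = mex{1} = 0
g(9) = mex{0} = 1
g(10) = mex{0} = 1
g(11) = mex{0} = 1
g(12) = mex{0,1} = 2
So g(12) = 2.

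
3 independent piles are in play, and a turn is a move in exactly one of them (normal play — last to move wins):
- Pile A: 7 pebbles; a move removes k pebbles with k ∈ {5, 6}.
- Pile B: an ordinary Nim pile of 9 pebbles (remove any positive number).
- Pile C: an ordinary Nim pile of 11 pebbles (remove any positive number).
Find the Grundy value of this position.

3

For pile A, compute g(0), g(1), … with moves {5, 6}:
k:     0  1  2  3  4  5  6  7
g(k):  0  0  0  0  0  1  1  1
So g(7) = 1.
Pile B is a plain Nim pile of size 9, so its Grundy value is 9.
Pile C is a plain Nim pile of size 11, so its Grundy value is 11.
By the Sprague-Grundy theorem, the Grundy value of a sum of independent games is the XOR of the component values.
Combined value = 1 XOR 9 XOR 11 = 3.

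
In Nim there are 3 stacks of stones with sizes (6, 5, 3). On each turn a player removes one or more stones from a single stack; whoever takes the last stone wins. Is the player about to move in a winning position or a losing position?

Nim-sum: 6 ⊕ 5 ⊕ 3 = 0.
The nim-sum is 0, so this is a P-position: the player to move is in a losing position under optimal play.

Losing position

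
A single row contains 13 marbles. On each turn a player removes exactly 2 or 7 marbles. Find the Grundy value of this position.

Grundy values for subtraction set {2, 7}:
k:     0  1  2  3  4  5  6  7  8  9 10 11 12 13
g(k):  0  0  1  1  0  0  1  1  2  0  0  1  1  0
So g(13) = 0.

0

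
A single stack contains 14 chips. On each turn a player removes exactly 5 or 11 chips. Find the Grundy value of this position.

2

Compute g(0), g(1), … for moves {5, 11}:
g(0) = mex{} = 0
g(1) = mex{} = 0
g(2) = mex{} = 0
g(3) = mex{} = 0
g(4) = mex{} = 0
g(5) = mex{0} = 1
g(6) = mex{0} = 1
g(7) = mex{0} = 1
g(8) = mex{0} = 1
g(9) = mex{0} = 1
g(10) = mex{1} = 0
g(11) = mex{0,1} = 2
g(12) = mex{0,1} = 2
g(13) = mex{0,1} = 2
g(14) = mex{0,1} = 2
So g(14) = 2.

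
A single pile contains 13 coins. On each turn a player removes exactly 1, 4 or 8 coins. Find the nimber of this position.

Build the Grundy sequence with g(k) = mex{g(k−s) : s ∈ {1, 4, 8}, s ≤ k}:
k:     0  1  2  3  4  5  6  7  8  9 10 11 12 13
g(k):  0  1  0  1  2  0  1  0  1  2  3  2  0  1
So g(13) = 1.

1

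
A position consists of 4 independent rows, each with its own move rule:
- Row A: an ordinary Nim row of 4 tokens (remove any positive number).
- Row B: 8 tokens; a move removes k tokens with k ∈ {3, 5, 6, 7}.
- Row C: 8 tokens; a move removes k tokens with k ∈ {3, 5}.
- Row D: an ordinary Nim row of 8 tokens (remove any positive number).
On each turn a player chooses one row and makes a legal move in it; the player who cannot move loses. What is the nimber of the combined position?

Row A is a plain Nim row of size 4, so its Grundy value is 4.
Grundy values for row B (subtraction set {3, 5, 6, 7}):
g(0) = mex{} = 0
g(1) = mex{} = 0
g(2) = mex{} = 0
g(3) = mex{0} = 1
g(4) = mex{0} = 1
g(5) = mex{0} = 1
g(6) = mex{0,1} = 2
g(7) = mex{0,1} = 2
g(8) = mex{0,1} = 2
So g(8) = 2.
Build the Grundy sequence for row C with g(k) = mex{g(k−s) : s ∈ {3, 5}, s ≤ k}:
g(0) = mex{} = 0
g(1) = mex{} = 0
g(2) = mex{} = 0
g(3) = mex{0} = 1
g(4) = mex{0} = 1
g(5) = mex{0} = 1
g(6) = mex{0,1} = 2
g(7) = mex{0,1} = 2
g(8) = mex{1} = 0
So g(8) = 0.
Row D is a plain Nim row of size 8, so its Grundy value is 8.
By the Sprague-Grundy theorem, the Grundy value of a sum of independent games is the XOR of the component values.
Combined value = 4 ⊕ 2 ⊕ 0 ⊕ 8 = 14.

14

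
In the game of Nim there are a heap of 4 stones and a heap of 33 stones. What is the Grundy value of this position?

Nim-sum: 4 XOR 33 = 37.

37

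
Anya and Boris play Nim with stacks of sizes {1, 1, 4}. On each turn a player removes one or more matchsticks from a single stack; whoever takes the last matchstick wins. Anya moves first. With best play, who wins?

Compute the nim-sum pairwise:
1 ^ 1 = 0
0 ^ 4 = 4
The nim-sum is 4 ≠ 0, so this is an N-position: the player to move can win; Anya has a winning move.

Anya wins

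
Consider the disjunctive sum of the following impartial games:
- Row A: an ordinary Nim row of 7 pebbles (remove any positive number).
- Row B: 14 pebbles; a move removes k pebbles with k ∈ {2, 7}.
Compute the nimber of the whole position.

7

Row A is a plain Nim row of size 7, so its Grundy value is 7.
Build the Grundy sequence for row B with g(k) = mex{g(k−s) : s ∈ {2, 7}, s ≤ k}:
g(0) = mex{} = 0
g(1) = mex{} = 0
g(2) = mex{0} = 1
g(3) = mex{0} = 1
g(4) = mex{1} = 0
g(5) = mex{1} = 0
g(6) = mex{0} = 1
g(7) = mex{0} = 1
g(8) = mex{0,1} = 2
g(9) = mex{1} = 0
g(10) = mex{1,2} = 0
g(11) = mex{0} = 1
g(12) = mex{0} = 1
g(13) = mex{1} = 0
g(14) = mex{1} = 0
So g(14) = 0.
The value of a disjunctive sum is the nim-sum of the parts.
Combined value = 7 XOR 0 = 7.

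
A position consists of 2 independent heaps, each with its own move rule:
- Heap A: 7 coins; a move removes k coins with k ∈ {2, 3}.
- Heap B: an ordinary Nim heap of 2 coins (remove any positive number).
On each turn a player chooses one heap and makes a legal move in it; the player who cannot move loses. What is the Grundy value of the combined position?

For heap A, compute g(0), g(1), … with moves {2, 3}:
g(0) = mex{} = 0
g(1) = mex{} = 0
g(2) = mex{0} = 1
g(3) = mex{0} = 1
g(4) = mex{0,1} = 2
g(5) = mex{1} = 0
g(6) = mex{1,2} = 0
g(7) = mex{0,2} = 1
So g(7) = 1.
Heap B is a plain Nim heap of size 2, so its Grundy value is 2.
The value of a disjunctive sum is the nim-sum of the parts.
Combined value = 1 XOR 2 = 3.

3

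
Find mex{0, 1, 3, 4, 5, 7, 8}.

The values 0, 1 are all present; 2 is the first non-negative integer missing from the set.

2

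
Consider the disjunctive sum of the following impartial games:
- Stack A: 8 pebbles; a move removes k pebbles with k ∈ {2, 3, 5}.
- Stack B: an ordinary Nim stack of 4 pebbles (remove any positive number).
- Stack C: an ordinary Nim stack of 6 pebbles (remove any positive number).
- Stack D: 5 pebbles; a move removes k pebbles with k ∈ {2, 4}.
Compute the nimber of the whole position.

Grundy values for stack A (subtraction set {2, 3, 5}):
g(0) = mex{} = 0
g(1) = mex{} = 0
g(2) = mex{0} = 1
g(3) = mex{0} = 1
g(4) = mex{0,1} = 2
g(5) = mex{0,1} = 2
g(6) = mex{0,1,2} = 3
g(7) = mex{1,2} = 0
g(8) = mex{1,2,3} = 0
So g(8) = 0.
Stack B is a plain Nim stack of size 4, so its Grundy value is 4.
Stack C is a plain Nim stack of size 6, so its Grundy value is 6.
For stack D, compute g(0), g(1), … with moves {2, 4}:
g(0) = mex{} = 0
g(1) = mex{} = 0
g(2) = mex{0} = 1
g(3) = mex{0} = 1
g(4) = mex{0,1} = 2
g(5) = mex{0,1} = 2
So g(5) = 2.
The value of a disjunctive sum is the nim-sum of the parts.
Combined value = 0 XOR 4 XOR 6 XOR 2 = 0.

0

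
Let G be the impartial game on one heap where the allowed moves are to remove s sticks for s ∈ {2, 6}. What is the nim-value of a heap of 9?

0

Build the Grundy sequence with g(k) = mex{g(k−s) : s ∈ {2, 6}, s ≤ k}:
g(0) = mex{} = 0
g(1) = mex{} = 0
g(2) = mex{0} = 1
g(3) = mex{0} = 1
g(4) = mex{1} = 0
g(5) = mex{1} = 0
g(6) = mex{0} = 1
g(7) = mex{0} = 1
g(8) = mex{1} = 0
g(9) = mex{1} = 0
So g(9) = 0.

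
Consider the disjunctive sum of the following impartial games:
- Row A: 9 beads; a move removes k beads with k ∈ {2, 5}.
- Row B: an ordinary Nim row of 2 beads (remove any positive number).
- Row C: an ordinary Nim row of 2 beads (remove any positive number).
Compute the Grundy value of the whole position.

1

For row A, compute g(0), g(1), … with moves {2, 5}:
g(0) = mex{} = 0
g(1) = mex{} = 0
g(2) = mex{0} = 1
g(3) = mex{0} = 1
g(4) = mex{1} = 0
g(5) = mex{0,1} = 2
g(6) = mex{0} = 1
g(7) = mex{1,2} = 0
g(8) = mex{1} = 0
g(9) = mex{0} = 1
So g(9) = 1.
Row B is a plain Nim row of size 2, so its Grundy value is 2.
Row C is a plain Nim row of size 2, so its Grundy value is 2.
The value of a disjunctive sum is the nim-sum of the parts.
Combined value = 1 ⊕ 2 ⊕ 2 = 1.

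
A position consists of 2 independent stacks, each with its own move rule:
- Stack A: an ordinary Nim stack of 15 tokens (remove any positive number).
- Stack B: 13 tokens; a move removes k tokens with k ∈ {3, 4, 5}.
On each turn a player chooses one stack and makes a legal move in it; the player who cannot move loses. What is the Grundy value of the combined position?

Stack A is a plain Nim stack of size 15, so its Grundy value is 15.
Grundy values for stack B (subtraction set {3, 4, 5}):
k:     0  1  2  3  4  5  6  7  8  9 10 11 12 13
g(k):  0  0  0  1  1  1  2  2  0  0  0  1  1  1
So g(13) = 1.
The value of a disjunctive sum is the nim-sum of the parts.
Combined value = 15 XOR 1 = 14.

14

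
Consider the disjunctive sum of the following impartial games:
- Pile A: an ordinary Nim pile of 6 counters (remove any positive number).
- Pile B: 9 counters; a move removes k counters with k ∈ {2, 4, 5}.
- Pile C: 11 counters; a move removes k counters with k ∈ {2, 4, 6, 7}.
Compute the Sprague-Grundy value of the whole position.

6

Pile A is a plain Nim pile of size 6, so its Grundy value is 6.
Build the Grundy sequence for pile B with g(k) = mex{g(k−s) : s ∈ {2, 4, 5}, s ≤ k}:
k:     0  1  2  3  4  5  6  7  8  9
g(k):  0  0  1  1  2  2  3  0  0  1
So g(9) = 1.
Build the Grundy sequence for pile C with g(k) = mex{g(k−s) : s ∈ {2, 4, 6, 7}, s ≤ k}:
g(0) = mex{} = 0
g(1) = mex{} = 0
g(2) = mex{0} = 1
g(3) = mex{0} = 1
g(4) = mex{0,1} = 2
g(5) = mex{0,1} = 2
g(6) = mex{0,1,2} = 3
g(7) = mex{0,1,2} = 3
g(8) = mex{0,1,2,3} = 4
g(9) = mex{1,2,3} = 0
g(10) = mex{1,2,3,4} = 0
g(11) = mex{0,2,3} = 1
So g(11) = 1.
The value of a disjunctive sum is the nim-sum of the parts.
Combined value = 6 XOR 1 XOR 1 = 6.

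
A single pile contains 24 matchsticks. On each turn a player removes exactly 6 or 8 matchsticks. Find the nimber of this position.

1

Compute g(0), g(1), … for moves {6, 8}:
k:     0  1  2  3  4  5  6  7  8  9 10 11 12 13 14 15 16 17 18 19 20 21 22 23 24
g(k):  0  0  0  0  0  0  1  1  1  1  1  1  2  2  0  0  0  0  0  0  1  1  1  1  1
So g(24) = 1.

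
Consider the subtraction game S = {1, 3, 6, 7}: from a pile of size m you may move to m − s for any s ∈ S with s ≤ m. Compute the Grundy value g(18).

Build the Grundy sequence with g(k) = mex{g(k−s) : s ∈ {1, 3, 6, 7}, s ≤ k}:
k:     0  1  2  3  4  5  6  7  8  9 10 11 12 13 14 15 16 17 18
g(k):  0  1  0  1  0  1  2  3  2  3  2  3  0  1  0  1  0  1  2
So g(18) = 2.

2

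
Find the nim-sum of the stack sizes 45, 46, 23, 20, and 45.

45

Compute the nim-sum pairwise:
45 ⊕ 46 = 3
3 ⊕ 23 = 20
20 ⊕ 20 = 0
0 ⊕ 45 = 45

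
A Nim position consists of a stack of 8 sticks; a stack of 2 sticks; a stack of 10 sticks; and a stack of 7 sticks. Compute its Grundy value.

7

Nim-sum: 8 ^ 2 ^ 10 ^ 7 = 7.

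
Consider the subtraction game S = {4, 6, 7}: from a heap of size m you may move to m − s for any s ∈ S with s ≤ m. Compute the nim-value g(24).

0

Grundy values for subtraction set {4, 6, 7}:
k:     0  1  2  3  4  5  6  7  8  9 10 11 12 13 14 15 16 17 18 19 20 21 22 23 24
g(k):  0  0  0  0  1  1  1  1  2  2  2  0  0  0  0  1  1  1  1  2  2  2  0  0  0
So g(24) = 0.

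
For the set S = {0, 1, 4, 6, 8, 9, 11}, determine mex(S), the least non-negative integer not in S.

The values 0, 1 are all present; 2 is the first non-negative integer missing from the set.

2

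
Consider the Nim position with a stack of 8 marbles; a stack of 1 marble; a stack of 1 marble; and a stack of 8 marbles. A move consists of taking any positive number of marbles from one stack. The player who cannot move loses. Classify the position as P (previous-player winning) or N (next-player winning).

P-position

Compute the nim-sum pairwise:
8 ^ 1 = 9
9 ^ 1 = 8
8 ^ 8 = 0
The nim-sum is 0, so this is a P-position: the player to move is in a losing position under optimal play.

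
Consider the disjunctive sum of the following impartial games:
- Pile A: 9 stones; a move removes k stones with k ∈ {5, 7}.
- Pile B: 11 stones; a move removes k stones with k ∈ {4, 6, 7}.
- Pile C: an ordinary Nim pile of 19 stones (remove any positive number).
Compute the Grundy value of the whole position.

Grundy values for pile A (subtraction set {5, 7}):
g(0) = mex{} = 0
g(1) = mex{} = 0
g(2) = mex{} = 0
g(3) = mex{} = 0
g(4) = mex{} = 0
g(5) = mex{0} = 1
g(6) = mex{0} = 1
g(7) = mex{0} = 1
g(8) = mex{0} = 1
g(9) = mex{0} = 1
So g(9) = 1.
Build the Grundy sequence for pile B with g(k) = mex{g(k−s) : s ∈ {4, 6, 7}, s ≤ k}:
k:     0  1  2  3  4  5  6  7  8  9 10 11
g(k):  0  0  0  0  1  1  1  1  2  2  2  0
So g(11) = 0.
Pile C is a plain Nim pile of size 19, so its Grundy value is 19.
By the Sprague-Grundy theorem, the Grundy value of a sum of independent games is the XOR of the component values.
Combined value = 1 XOR 0 XOR 19 = 18.

18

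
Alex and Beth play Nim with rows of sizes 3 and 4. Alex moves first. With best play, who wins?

Compute the nim-sum pairwise:
3 XOR 4 = 7
The nim-sum is 7 ≠ 0, so this is an N-position: the player to move can win; Alex has a winning move.

Alex wins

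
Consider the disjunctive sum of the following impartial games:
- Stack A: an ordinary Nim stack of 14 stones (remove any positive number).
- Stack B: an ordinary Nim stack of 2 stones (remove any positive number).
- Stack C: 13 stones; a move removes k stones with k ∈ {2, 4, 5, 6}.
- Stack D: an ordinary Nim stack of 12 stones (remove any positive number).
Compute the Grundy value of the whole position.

2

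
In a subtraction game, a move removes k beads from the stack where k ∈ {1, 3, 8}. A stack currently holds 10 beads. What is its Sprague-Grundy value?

2

Compute g(0), g(1), … for moves {1, 3, 8}:
k:     0  1  2  3  4  5  6  7  8  9 10
g(k):  0  1  0  1  0  1  0  1  2  3  2
So g(10) = 2.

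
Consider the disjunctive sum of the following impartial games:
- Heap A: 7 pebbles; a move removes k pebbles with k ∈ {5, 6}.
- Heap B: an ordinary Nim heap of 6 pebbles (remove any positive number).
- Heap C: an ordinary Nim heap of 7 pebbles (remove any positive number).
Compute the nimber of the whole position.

Grundy values for heap A (subtraction set {5, 6}):
k:     0  1  2  3  4  5  6  7
g(k):  0  0  0  0  0  1  1  1
So g(7) = 1.
Heap B is a plain Nim heap of size 6, so its Grundy value is 6.
Heap C is a plain Nim heap of size 7, so its Grundy value is 7.
By the Sprague-Grundy theorem, the Grundy value of a sum of independent games is the XOR of the component values.
Combined value = 1 ⊕ 6 ⊕ 7 = 0.

0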